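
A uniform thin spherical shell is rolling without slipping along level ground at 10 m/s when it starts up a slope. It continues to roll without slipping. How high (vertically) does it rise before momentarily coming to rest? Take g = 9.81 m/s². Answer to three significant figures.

For this body I = (2/3)MR², i.e. k = I/(MR²) = 2/3.
Pure rolling means v = ωR; then KE = ½Mv² + ½I(v/R)² = ½(1+k)Mv² = (5/6)Mv².
All of this converts to potential energy at the highest point: (5/6)Mv₀² = Mgh.
Thus h = (1+k)v₀²/(2g) = 1.667 × 10² / (2 × 9.81) ≈ 8.49 m.

h ≈ 8.49 m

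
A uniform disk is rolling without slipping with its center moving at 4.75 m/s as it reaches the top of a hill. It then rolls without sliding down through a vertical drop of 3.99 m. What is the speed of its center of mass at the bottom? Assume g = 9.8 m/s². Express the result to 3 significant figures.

v ≈ 8.64 m/s

Here I = (1/2)MR², so the shape factor k = I/(MR²) = 0.5.
The rolling condition ω = v/R makes the rotational term ½I(v/R)² = ½kMv², so KE_total = ½(1+k)Mv² = (3/4)Mv².
Energy conservation: (3/4)Mv₀² + Mgh = (3/4)Mv², so v² = v₀² + 2gh/(1+k).
v = √(4.75² + 2×9.8×3.99/1.5) = √74.7 ≈ 8.64 m/s.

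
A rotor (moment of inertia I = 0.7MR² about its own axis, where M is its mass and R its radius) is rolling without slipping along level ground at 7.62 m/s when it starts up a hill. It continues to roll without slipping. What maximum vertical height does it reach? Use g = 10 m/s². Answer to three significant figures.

h ≈ 4.94 m

Here I = 0.7MR², so the shape factor k = I/(MR²) = 0.7.
Since it rolls without slipping, ω = v/R and KE = ½Mv² + ½Iω² = ½(1+k)Mv² = (17/20)Mv².
At the top the kinetic energy is zero, so (17/20)Mv₀² = Mgh.
Thus h = (1+k)v₀²/(2g) = 1.7 × 7.62² / (2 × 10) ≈ 4.94 m.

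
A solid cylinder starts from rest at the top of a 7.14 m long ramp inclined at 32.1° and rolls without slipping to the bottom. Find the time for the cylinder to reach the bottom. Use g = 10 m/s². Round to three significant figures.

t ≈ 2.01 s

With I = (1/2)MR², the ratio k = I/(MR²) is 0.5.
Translational: Mg sinθ − f = Ma. Rotational about the CM: fR = Iα = kMRa, so f = kMa.
Hence a = g sinθ/(1+k) = 10×sin32.1°/1.5 = 3.543 m/s².
With constant a from rest, t = √(2L/a) = √(2·7.14/3.543) ≈ 2.01 s.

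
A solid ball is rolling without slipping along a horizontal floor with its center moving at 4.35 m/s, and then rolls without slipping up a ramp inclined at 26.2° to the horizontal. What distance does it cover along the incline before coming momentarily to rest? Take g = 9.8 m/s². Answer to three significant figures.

d ≈ 3.06 m

With I = (2/5)MR², the ratio k = I/(MR²) is 0.4.
The rolling condition ω = v/R makes the rotational term ½I(v/R)² = ½kMv², so KE_total = ½(1+k)Mv² = (7/10)Mv².
Setting this equal to Mgh gives the vertical rise h = (1+k)v₀²/(2g) = 1.4×4.35²/(2×9.8) = 1.352 m.
Along the incline, d = h/sinθ = 1.352/sin26.2° ≈ 3.06 m.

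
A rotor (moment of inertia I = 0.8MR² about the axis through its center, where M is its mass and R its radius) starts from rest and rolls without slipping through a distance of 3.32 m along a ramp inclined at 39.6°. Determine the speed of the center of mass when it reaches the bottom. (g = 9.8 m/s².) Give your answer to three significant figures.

Here I = 0.8MR², so the shape factor k = I/(MR²) = 0.8.
The rolling condition ω = v/R makes the rotational term ½I(v/R)² = ½kMv², so KE_total = ½(1+k)Mv² = (9/10)Mv².
The vertical drop is h = L sinθ = 3.32 × sin39.6° = 2.116 m.
Energy conservation: Mgh = (9/10)Mv², so v = √(2gh/(1+k)) = √(2 × 9.8 × 2.116 / 1.8) ≈ 4.80 m/s.

v ≈ 4.80 m/s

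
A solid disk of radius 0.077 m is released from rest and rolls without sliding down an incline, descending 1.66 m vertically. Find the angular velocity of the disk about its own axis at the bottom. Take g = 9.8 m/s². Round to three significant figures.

ω ≈ 60.5 rad/s

Here I = (1/2)MR², so the shape factor k = I/(MR²) = 0.5.
Since it rolls without slipping, ω = v/R and KE = ½Mv² + ½Iω² = ½(1+k)Mv² = (3/4)Mv².
Energy conservation Mgh = ½(1+k)Mv² gives v = √(2gh/(1+k)) = √(2 × 9.8 × 1.66 / 1.5) = 4.657 m/s.
The angular speed follows from ω = v/R = 4.657/0.077 ≈ 60.5 rad/s.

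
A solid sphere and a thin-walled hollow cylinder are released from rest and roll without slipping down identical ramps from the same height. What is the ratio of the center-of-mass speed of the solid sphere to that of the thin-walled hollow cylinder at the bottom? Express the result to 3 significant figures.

v_ratio ≈ 1.20

Each satisfies Mgh = ½(1+k)Mv² with k = I/(MR²), so v ∝ 1/√(1+k).
For the solid sphere k = 0.4; for the thin-walled hollow cylinder k = 1.
v₁/v₂ = √((1+k₂)/(1+k₁)) = √(2/1.4) ≈ 1.20.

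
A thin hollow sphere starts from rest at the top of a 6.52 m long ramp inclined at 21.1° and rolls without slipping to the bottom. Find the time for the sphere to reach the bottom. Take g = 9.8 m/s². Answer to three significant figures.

t ≈ 2.48 s

With I = (2/3)MR², the ratio k = I/(MR²) is 2/3.
Translational: Mg sinθ − f = Ma. Rotational about the CM: fR = Iα = kMRa, so f = kMa.
Hence a = g sinθ/(1+k) = 9.8×sin21.1°/1.667 = 2.117 m/s².
With constant a from rest, t = √(2L/a) = √(2·6.52/2.117) ≈ 2.48 s.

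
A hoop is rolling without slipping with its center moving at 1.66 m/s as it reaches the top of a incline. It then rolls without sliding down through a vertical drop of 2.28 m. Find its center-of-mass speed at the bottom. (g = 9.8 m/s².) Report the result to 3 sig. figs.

v ≈ 5.01 m/s

The moment of inertia is MR², giving k ≡ I/(MR²) = 1.
The rolling condition ω = v/R makes the rotational term ½I(v/R)² = ½kMv², so KE_total = ½(1+k)Mv² = Mv².
Conserving energy between top and bottom: Mv² = Mv₀² + Mgh, hence v² = v₀² + 2gh/(1+k).
v = √(1.66² + 2×9.8×2.28/2) = √25.1 ≈ 5.01 m/s.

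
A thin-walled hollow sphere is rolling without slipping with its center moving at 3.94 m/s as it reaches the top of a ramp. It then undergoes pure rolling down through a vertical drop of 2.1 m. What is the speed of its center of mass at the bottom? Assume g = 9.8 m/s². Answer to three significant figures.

v ≈ 6.34 m/s

For this body I = (2/3)MR², i.e. k = I/(MR²) = 2/3.
Pure rolling means v = ωR; then KE = ½Mv² + ½I(v/R)² = ½(1+k)Mv² = (5/6)Mv².
Conserving energy between top and bottom: (5/6)Mv² = (5/6)Mv₀² + Mgh, hence v² = v₀² + 2gh/(1+k).
v = √(3.94² + 2×9.8×2.1/1.667) = √40.22 ≈ 6.34 m/s.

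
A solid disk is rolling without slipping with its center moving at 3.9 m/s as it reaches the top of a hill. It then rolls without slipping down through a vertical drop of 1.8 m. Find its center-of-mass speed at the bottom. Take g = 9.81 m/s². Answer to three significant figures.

v ≈ 6.23 m/s

The moment of inertia is (1/2)MR², giving k ≡ I/(MR²) = 0.5.
Rolling without slipping gives ω = v/R, so the total kinetic energy is ½Mv² + ½Iω² = ½(1+k)Mv² = (3/4)Mv².
Energy conservation: (3/4)Mv₀² + Mgh = (3/4)Mv², so v² = v₀² + 2gh/(1+k).
v = √(3.9² + 2×9.81×1.8/1.5) = √38.75 ≈ 6.23 m/s.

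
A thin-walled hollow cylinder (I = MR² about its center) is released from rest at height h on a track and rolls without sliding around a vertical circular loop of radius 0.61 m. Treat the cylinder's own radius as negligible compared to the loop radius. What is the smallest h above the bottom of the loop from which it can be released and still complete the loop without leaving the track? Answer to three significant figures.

h_min ≈ 1.83 m

With I = MR², the ratio k = I/(MR²) is 1.
At the top of the loop, the minimum-contact condition is Mg = Mv_top²/r, so v_top² = gr.
With ω = v/R, the kinetic energy at speed v is ½(1+k)Mv² = Mv².
Energy conservation from release (height h) to the top (height 2r): Mgh = Mg(2r) + M·gr.
Thus h_min = 2r + (1+k)r/2 = r(2 + 2/2) = 0.61 × 3 ≈ 1.83 m.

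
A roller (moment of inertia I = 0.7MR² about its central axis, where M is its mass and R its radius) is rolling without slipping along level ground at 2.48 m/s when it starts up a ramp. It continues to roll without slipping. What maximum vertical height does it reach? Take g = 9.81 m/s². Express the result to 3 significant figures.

The moment of inertia is 0.7MR², giving k ≡ I/(MR²) = 0.7.
The rolling condition ω = v/R makes the rotational term ½I(v/R)² = ½kMv², so KE_total = ½(1+k)Mv² = (17/20)Mv².
At the top the kinetic energy is zero, so (17/20)Mv₀² = Mgh.
Thus h = (1+k)v₀²/(2g) = 1.7 × 2.48² / (2 × 9.81) ≈ 0.533 m.

h ≈ 0.533 m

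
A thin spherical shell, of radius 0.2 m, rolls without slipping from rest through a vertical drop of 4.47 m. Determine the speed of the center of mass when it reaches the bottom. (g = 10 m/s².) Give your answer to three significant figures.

v ≈ 7.32 m/s

The moment of inertia is (2/3)MR², giving k ≡ I/(MR²) = 2/3.
Rolling without slipping gives ω = v/R, so the total kinetic energy is ½Mv² + ½Iω² = ½(1+k)Mv² = (5/6)Mv².
Setting Mgh = (5/6)Mv² gives v = √(2gh/(1+k)) = √(2·10·4.47/1.667) ≈ 7.32 m/s.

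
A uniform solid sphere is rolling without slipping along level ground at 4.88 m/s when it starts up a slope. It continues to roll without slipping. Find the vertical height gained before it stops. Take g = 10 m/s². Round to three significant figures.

Here I = (2/5)MR², so the shape factor k = I/(MR²) = 0.4.
The rolling condition ω = v/R makes the rotational term ½I(v/R)² = ½kMv², so KE_total = ½(1+k)Mv² = (7/10)Mv².
All of this converts to potential energy at the highest point: (7/10)Mv₀² = Mgh.
Thus h = (1+k)v₀²/(2g) = 1.4 × 4.88² / (2 × 10) ≈ 1.67 m.

h ≈ 1.67 m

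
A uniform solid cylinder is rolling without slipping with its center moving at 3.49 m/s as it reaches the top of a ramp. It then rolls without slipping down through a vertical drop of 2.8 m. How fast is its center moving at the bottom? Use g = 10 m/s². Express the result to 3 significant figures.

v ≈ 7.04 m/s

For this body I = (1/2)MR², i.e. k = I/(MR²) = 0.5.
Since it rolls without slipping, ω = v/R and KE = ½Mv² + ½Iω² = ½(1+k)Mv² = (3/4)Mv².
Energy conservation: (3/4)Mv₀² + Mgh = (3/4)Mv², so v² = v₀² + 2gh/(1+k).
v = √(3.49² + 2×10×2.8/1.5) = √49.51 ≈ 7.04 m/s.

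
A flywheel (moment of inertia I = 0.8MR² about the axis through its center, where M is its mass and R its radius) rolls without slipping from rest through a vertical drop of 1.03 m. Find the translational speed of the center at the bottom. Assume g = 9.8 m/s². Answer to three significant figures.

Here I = 0.8MR², so the shape factor k = I/(MR²) = 0.8.
The rolling condition ω = v/R makes the rotational term ½I(v/R)² = ½kMv², so KE_total = ½(1+k)Mv² = (9/10)Mv².
Setting Mgh = (9/10)Mv² gives v = √(2gh/(1+k)) = √(2·9.8·1.03/1.8) ≈ 3.35 m/s.

v ≈ 3.35 m/s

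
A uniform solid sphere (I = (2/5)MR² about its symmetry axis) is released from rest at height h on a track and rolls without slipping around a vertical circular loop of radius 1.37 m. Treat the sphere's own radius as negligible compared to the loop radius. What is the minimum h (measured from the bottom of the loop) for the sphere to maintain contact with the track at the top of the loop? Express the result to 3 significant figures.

h_min ≈ 3.70 m

For this body I = (2/5)MR², i.e. k = I/(MR²) = 0.4.
At the top of the loop, the minimum-contact condition is Mg = Mv_top²/r, so v_top² = gr.
With ω = v/R, the kinetic energy at speed v is ½(1+k)Mv² = (7/10)Mv².
Energy conservation from release (height h) to the top (height 2r): Mgh = Mg(2r) + (7/10)M·gr.
Thus h_min = 2r + (1+k)r/2 = r(2 + 1.4/2) = 1.37 × 2.7 ≈ 3.70 m.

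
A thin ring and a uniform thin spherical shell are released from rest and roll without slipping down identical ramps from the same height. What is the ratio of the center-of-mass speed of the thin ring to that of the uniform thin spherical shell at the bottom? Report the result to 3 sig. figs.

v_ratio ≈ 0.913

Each satisfies Mgh = ½(1+k)Mv² with k = I/(MR²), so v ∝ 1/√(1+k).
For the thin ring k = 1; for the uniform thin spherical shell k = 2/3.
v₁/v₂ = √((1+k₂)/(1+k₁)) = √(1.667/2) ≈ 0.913.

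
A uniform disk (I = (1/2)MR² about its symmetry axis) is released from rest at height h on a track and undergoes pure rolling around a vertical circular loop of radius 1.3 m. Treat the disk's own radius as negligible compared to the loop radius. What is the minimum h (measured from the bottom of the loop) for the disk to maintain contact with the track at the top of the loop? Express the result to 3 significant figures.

Here I = (1/2)MR², so the shape factor k = I/(MR²) = 0.5.
At the top of the loop, the minimum-contact condition is Mg = Mv_top²/r, so v_top² = gr.
With ω = v/R, the kinetic energy at speed v is ½(1+k)Mv² = (3/4)Mv².
Energy conservation from release (height h) to the top (height 2r): Mgh = Mg(2r) + (3/4)M·gr.
Thus h_min = 2r + (1+k)r/2 = r(2 + 1.5/2) = 1.3 × 2.75 ≈ 3.58 m.

h_min ≈ 3.58 m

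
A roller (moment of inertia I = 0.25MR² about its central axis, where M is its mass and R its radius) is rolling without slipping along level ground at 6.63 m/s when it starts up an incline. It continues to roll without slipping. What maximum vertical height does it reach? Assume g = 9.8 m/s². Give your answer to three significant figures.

h ≈ 2.80 m

With I = 0.25MR², the ratio k = I/(MR²) is 0.25.
Rolling without slipping gives ω = v/R, so the total kinetic energy is ½Mv² + ½Iω² = ½(1+k)Mv² = (5/8)Mv².
All of this converts to potential energy at the highest point: (5/8)Mv₀² = Mgh.
Thus h = (1+k)v₀²/(2g) = 1.25 × 6.63² / (2 × 9.8) ≈ 2.80 m.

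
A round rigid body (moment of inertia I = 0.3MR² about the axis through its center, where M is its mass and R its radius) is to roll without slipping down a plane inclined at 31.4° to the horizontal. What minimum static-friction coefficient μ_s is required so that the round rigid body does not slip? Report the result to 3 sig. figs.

μ_min ≈ 0.141

With I = 0.3MR², the ratio k = I/(MR²) is 0.3.
Along the incline Mg sinθ − f = Ma, and torque about the center fR = Iα = kMR²(a/R) gives f = kMa.
These give a = g sinθ/(1+k) and the required friction f = kMg sinθ/(1+k).
The normal force is N = Mg cosθ, so μ_min = f/N = k tanθ/(1+k).
μ_min = 0.3 × tan31.4° / 1.3 ≈ 0.141.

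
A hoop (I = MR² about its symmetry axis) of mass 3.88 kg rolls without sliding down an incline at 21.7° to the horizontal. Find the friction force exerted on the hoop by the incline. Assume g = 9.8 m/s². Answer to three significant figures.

f ≈ 7.03 N

With I = MR², the ratio k = I/(MR²) is 1.
Along the incline Mg sinθ − f = Ma, and torque about the center fR = Iα = kMR²(a/R) gives f = kMa.
Combining, a = g sinθ/(1+k) and f = kMa = kMg sinθ/(1+k).
f = 1 × 3.88 × 9.8 × sin21.7° / 2 ≈ 7.03 N.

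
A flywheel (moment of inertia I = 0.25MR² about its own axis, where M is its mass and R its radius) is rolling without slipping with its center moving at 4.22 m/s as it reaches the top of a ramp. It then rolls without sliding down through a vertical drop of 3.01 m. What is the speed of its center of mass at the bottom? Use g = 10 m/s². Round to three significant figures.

Here I = 0.25MR², so the shape factor k = I/(MR²) = 0.25.
Pure rolling means v = ωR; then KE = ½Mv² + ½I(v/R)² = ½(1+k)Mv² = (5/8)Mv².
Energy conservation: (5/8)Mv₀² + Mgh = (5/8)Mv², so v² = v₀² + 2gh/(1+k).
v = √(4.22² + 2×10×3.01/1.25) = √65.97 ≈ 8.12 m/s.

v ≈ 8.12 m/s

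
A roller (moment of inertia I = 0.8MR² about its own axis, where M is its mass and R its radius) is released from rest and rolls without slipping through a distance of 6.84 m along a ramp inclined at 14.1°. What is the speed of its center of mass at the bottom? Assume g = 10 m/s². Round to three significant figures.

v ≈ 4.30 m/s

For this body I = 0.8MR², i.e. k = I/(MR²) = 0.8.
Rolling without slipping gives ω = v/R, so the total kinetic energy is ½Mv² + ½Iω² = ½(1+k)Mv² = (9/10)Mv².
The vertical drop is h = L sinθ = 6.84 × sin14.1° = 1.666 m.
Setting Mgh = (9/10)Mv² gives v = √(2gh/(1+k)) = √(2·10·1.666/1.8) ≈ 4.30 m/s.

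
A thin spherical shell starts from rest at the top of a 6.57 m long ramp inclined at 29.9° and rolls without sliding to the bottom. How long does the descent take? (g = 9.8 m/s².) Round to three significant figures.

The moment of inertia is (2/3)MR², giving k ≡ I/(MR²) = 2/3.
Translational: Mg sinθ − f = Ma. Rotational about the CM: fR = Iα = kMRa, so f = kMa.
Hence a = g sinθ/(1+k) = 9.8×sin29.9°/1.667 = 2.931 m/s².
Starting from rest, L = ½at², so t = √(2L/a) = √(2×6.57/2.931) ≈ 2.12 s.

t ≈ 2.12 s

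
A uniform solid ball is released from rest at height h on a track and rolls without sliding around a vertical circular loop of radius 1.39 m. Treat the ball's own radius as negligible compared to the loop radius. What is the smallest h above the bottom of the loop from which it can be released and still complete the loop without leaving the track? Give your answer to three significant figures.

With I = (2/5)MR², the ratio k = I/(MR²) is 0.4.
At the top, contact is just lost when gravity alone supplies the centripetal force: Mg = Mv_top²/r, i.e. v_top² = gr.
With ω = v/R, the kinetic energy at speed v is ½(1+k)Mv² = (7/10)Mv².
Energy conservation from release (height h) to the top (height 2r): Mgh = Mg(2r) + (7/10)M·gr.
Thus h_min = 2r + (1+k)r/2 = r(2 + 1.4/2) = 1.39 × 2.7 ≈ 3.75 m.

h_min ≈ 3.75 m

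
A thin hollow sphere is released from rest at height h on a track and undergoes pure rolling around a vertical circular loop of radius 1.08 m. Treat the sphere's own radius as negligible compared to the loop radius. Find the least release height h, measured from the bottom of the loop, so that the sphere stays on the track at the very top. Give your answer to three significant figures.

h_min ≈ 3.06 m

Here I = (2/3)MR², so the shape factor k = I/(MR²) = 2/3.
At the top, contact is just lost when gravity alone supplies the centripetal force: Mg = Mv_top²/r, i.e. v_top² = gr.
With ω = v/R, the kinetic energy at speed v is ½(1+k)Mv² = (5/6)Mv².
Energy conservation from release (height h) to the top (height 2r): Mgh = Mg(2r) + (5/6)M·gr.
Thus h_min = 2r + (1+k)r/2 = r(2 + 1.667/2) = 1.08 × 2.833 ≈ 3.06 m.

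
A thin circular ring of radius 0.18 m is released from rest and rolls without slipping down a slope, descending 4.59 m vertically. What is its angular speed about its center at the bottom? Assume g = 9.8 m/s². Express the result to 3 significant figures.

ω ≈ 37.3 rad/s

With I = MR², the ratio k = I/(MR²) is 1.
The rolling condition ω = v/R makes the rotational term ½I(v/R)² = ½kMv², so KE_total = ½(1+k)Mv² = Mv².
Energy conservation Mgh = ½(1+k)Mv² gives v = √(2gh/(1+k)) = √(2 × 9.8 × 4.59 / 2) = 6.707 m/s.
The angular speed follows from ω = v/R = 6.707/0.18 ≈ 37.3 rad/s.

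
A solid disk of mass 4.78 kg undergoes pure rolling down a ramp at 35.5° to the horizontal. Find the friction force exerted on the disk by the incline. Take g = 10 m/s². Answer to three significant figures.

f ≈ 9.25 N

Here I = (1/2)MR², so the shape factor k = I/(MR²) = 0.5.
Newton's second law down the slope: Mg sinθ − f = Ma. The torque equation fR = Iα (with α = a/R) gives f = kMa.
Combining, a = g sinθ/(1+k) and f = kMa = kMg sinθ/(1+k).
f = 0.5 × 4.78 × 10 × sin35.5° / 1.5 ≈ 9.25 N.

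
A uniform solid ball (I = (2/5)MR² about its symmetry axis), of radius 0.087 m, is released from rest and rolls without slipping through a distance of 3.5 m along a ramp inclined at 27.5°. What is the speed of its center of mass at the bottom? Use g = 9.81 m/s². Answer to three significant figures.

With I = (2/5)MR², the ratio k = I/(MR²) is 0.4.
Pure rolling means v = ωR; then KE = ½Mv² + ½I(v/R)² = ½(1+k)Mv² = (7/10)Mv².
The vertical drop is h = L sinθ = 3.5 × sin27.5° = 1.616 m.
Energy conservation: Mgh = (7/10)Mv², so v = √(2gh/(1+k)) = √(2 × 9.81 × 1.616 / 1.4) ≈ 4.76 m/s.

v ≈ 4.76 m/s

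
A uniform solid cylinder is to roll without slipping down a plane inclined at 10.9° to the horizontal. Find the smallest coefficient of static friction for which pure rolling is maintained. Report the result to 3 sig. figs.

Here I = (1/2)MR², so the shape factor k = I/(MR²) = 0.5.
Along the incline Mg sinθ − f = Ma, and torque about the center fR = Iα = kMR²(a/R) gives f = kMa.
These give a = g sinθ/(1+k) and the required friction f = kMg sinθ/(1+k).
The normal force is N = Mg cosθ, so μ_min = f/N = k tanθ/(1+k).
μ_min = 0.5 × tan10.9° / 1.5 ≈ 0.0642.

μ_min ≈ 0.0642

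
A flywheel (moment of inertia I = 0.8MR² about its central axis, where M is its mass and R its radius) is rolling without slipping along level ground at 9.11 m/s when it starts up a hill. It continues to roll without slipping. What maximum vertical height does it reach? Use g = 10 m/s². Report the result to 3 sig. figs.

h ≈ 7.47 m

For this body I = 0.8MR², i.e. k = I/(MR²) = 0.8.
The rolling condition ω = v/R makes the rotational term ½I(v/R)² = ½kMv², so KE_total = ½(1+k)Mv² = (9/10)Mv².
All of this converts to potential energy at the highest point: (9/10)Mv₀² = Mgh.
Thus h = (1+k)v₀²/(2g) = 1.8 × 9.11² / (2 × 10) ≈ 7.47 m.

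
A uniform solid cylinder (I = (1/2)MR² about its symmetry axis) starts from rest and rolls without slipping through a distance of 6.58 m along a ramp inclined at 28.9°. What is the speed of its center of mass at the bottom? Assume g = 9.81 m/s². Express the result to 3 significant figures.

v ≈ 6.45 m/s

The moment of inertia is (1/2)MR², giving k ≡ I/(MR²) = 0.5.
Rolling without slipping gives ω = v/R, so the total kinetic energy is ½Mv² + ½Iω² = ½(1+k)Mv² = (3/4)Mv².
The vertical drop is h = L sinθ = 6.58 × sin28.9° = 3.18 m.
Setting Mgh = (3/4)Mv² gives v = √(2gh/(1+k)) = √(2·9.81·3.18/1.5) ≈ 6.45 m/s.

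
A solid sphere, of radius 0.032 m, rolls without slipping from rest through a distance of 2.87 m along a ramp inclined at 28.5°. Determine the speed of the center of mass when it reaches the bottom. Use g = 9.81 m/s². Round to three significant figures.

v ≈ 4.38 m/s

For this body I = (2/5)MR², i.e. k = I/(MR²) = 0.4.
Pure rolling means v = ωR; then KE = ½Mv² + ½I(v/R)² = ½(1+k)Mv² = (7/10)Mv².
The vertical drop is h = L sinθ = 2.87 × sin28.5° = 1.369 m.
Setting Mgh = (7/10)Mv² gives v = √(2gh/(1+k)) = √(2·9.81·1.369/1.4) ≈ 4.38 m/s.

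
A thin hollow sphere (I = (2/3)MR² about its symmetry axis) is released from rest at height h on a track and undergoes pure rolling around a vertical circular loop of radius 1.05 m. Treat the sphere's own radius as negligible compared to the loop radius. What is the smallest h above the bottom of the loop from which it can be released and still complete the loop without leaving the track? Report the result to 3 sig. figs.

The moment of inertia is (2/3)MR², giving k ≡ I/(MR²) = 2/3.
At the top, contact is just lost when gravity alone supplies the centripetal force: Mg = Mv_top²/r, i.e. v_top² = gr.
With ω = v/R, the kinetic energy at speed v is ½(1+k)Mv² = (5/6)Mv².
Energy conservation from release (height h) to the top (height 2r): Mgh = Mg(2r) + (5/6)M·gr.
Thus h_min = 2r + (1+k)r/2 = r(2 + 1.667/2) = 1.05 × 2.833 ≈ 2.98 m.

h_min ≈ 2.98 m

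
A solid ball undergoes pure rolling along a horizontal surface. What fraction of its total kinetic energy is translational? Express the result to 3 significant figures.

fraction ≈ 0.714

The moment of inertia is (2/5)MR², giving k ≡ I/(MR²) = 0.4.
Since ω = v/R, the translational part is ½Mv² and the rotational part is ½I(v/R)² = ½kMv²; the total is ½(1+k)Mv².
The translational fraction is therefore 1/(1+k) = 1/1.4 ≈ 0.714.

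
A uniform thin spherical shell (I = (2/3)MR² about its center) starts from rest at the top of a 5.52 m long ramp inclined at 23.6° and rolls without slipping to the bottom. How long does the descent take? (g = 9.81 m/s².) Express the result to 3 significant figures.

t ≈ 2.16 s

The moment of inertia is (2/3)MR², giving k ≡ I/(MR²) = 2/3.
Along the incline Mg sinθ − f = Ma, and torque about the center fR = Iα = kMR²(a/R) gives f = kMa.
Hence a = g sinθ/(1+k) = 9.81×sin23.6°/1.667 = 2.356 m/s².
Starting from rest, L = ½at², so t = √(2L/a) = √(2×5.52/2.356) ≈ 2.16 s.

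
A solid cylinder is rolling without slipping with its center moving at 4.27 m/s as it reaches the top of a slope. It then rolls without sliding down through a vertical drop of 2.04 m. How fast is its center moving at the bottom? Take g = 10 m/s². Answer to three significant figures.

Here I = (1/2)MR², so the shape factor k = I/(MR²) = 0.5.
Rolling without slipping gives ω = v/R, so the total kinetic energy is ½Mv² + ½Iω² = ½(1+k)Mv² = (3/4)Mv².
Conserving energy between top and bottom: (3/4)Mv² = (3/4)Mv₀² + Mgh, hence v² = v₀² + 2gh/(1+k).
v = √(4.27² + 2×10×2.04/1.5) = √45.43 ≈ 6.74 m/s.

v ≈ 6.74 m/s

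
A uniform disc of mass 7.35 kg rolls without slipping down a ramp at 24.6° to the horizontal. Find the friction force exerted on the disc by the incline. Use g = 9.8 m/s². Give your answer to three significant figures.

For this body I = (1/2)MR², i.e. k = I/(MR²) = 0.5.
Translational: Mg sinθ − f = Ma. Rotational about the CM: fR = Iα = kMRa, so f = kMa.
Combining, a = g sinθ/(1+k) and f = kMa = kMg sinθ/(1+k).
f = 0.5 × 7.35 × 9.8 × sin24.6° / 1.5 ≈ 9.99 N.

f ≈ 9.99 N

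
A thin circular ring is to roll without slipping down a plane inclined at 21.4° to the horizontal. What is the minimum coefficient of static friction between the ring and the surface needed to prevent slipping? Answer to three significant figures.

μ_min ≈ 0.196

Here I = MR², so the shape factor k = I/(MR²) = 1.
Translational: Mg sinθ − f = Ma. Rotational about the CM: fR = Iα = kMRa, so f = kMa.
These give a = g sinθ/(1+k) and the required friction f = kMg sinθ/(1+k).
The normal force is N = Mg cosθ, so μ_min = f/N = k tanθ/(1+k).
μ_min = 1 × tan21.4° / 2 ≈ 0.196.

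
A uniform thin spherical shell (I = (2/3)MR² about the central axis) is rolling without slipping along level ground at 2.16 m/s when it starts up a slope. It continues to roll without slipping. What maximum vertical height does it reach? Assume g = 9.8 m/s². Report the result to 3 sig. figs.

For this body I = (2/3)MR², i.e. k = I/(MR²) = 2/3.
The rolling condition ω = v/R makes the rotational term ½I(v/R)² = ½kMv², so KE_total = ½(1+k)Mv² = (5/6)Mv².
At the top the kinetic energy is zero, so (5/6)Mv₀² = Mgh.
Thus h = (1+k)v₀²/(2g) = 1.667 × 2.16² / (2 × 9.8) ≈ 0.397 m.

h ≈ 0.397 m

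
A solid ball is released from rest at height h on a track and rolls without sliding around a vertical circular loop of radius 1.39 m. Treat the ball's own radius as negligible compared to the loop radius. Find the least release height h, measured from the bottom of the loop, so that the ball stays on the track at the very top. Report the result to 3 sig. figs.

h_min ≈ 3.75 m

For this body I = (2/5)MR², i.e. k = I/(MR²) = 0.4.
At the top, contact is just lost when gravity alone supplies the centripetal force: Mg = Mv_top²/r, i.e. v_top² = gr.
With ω = v/R, the kinetic energy at speed v is ½(1+k)Mv² = (7/10)Mv².
Energy conservation from release (height h) to the top (height 2r): Mgh = Mg(2r) + (7/10)M·gr.
Thus h_min = 2r + (1+k)r/2 = r(2 + 1.4/2) = 1.39 × 2.7 ≈ 3.75 m.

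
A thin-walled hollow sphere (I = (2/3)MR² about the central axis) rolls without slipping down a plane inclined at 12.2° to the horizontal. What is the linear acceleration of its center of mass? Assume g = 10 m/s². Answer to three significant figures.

With I = (2/3)MR², the ratio k = I/(MR²) is 2/3.
Along the incline Mg sinθ − f = Ma, and torque about the center fR = Iα = kMR²(a/R) gives f = kMa.
Eliminating f: Mg sinθ = (1+k)Ma, so a = g sinθ/(1+k) = 10 × sin12.2° / 1.667 ≈ 1.27 m/s².

a ≈ 1.27 m/s²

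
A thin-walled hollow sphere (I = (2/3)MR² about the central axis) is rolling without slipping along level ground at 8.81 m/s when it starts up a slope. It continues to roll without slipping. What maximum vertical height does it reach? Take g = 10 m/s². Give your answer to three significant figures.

h ≈ 6.47 m

The moment of inertia is (2/3)MR², giving k ≡ I/(MR²) = 2/3.
Rolling without slipping gives ω = v/R, so the total kinetic energy is ½Mv² + ½Iω² = ½(1+k)Mv² = (5/6)Mv².
All of this converts to potential energy at the highest point: (5/6)Mv₀² = Mgh.
Thus h = (1+k)v₀²/(2g) = 1.667 × 8.81² / (2 × 10) ≈ 6.47 m.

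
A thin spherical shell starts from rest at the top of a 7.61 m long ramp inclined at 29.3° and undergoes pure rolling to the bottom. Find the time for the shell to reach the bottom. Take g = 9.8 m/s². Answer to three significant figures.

The moment of inertia is (2/3)MR², giving k ≡ I/(MR²) = 2/3.
Translational: Mg sinθ − f = Ma. Rotational about the CM: fR = Iα = kMRa, so f = kMa.
Hence a = g sinθ/(1+k) = 9.8×sin29.3°/1.667 = 2.878 m/s².
With constant a from rest, t = √(2L/a) = √(2·7.61/2.878) ≈ 2.30 s.

t ≈ 2.30 s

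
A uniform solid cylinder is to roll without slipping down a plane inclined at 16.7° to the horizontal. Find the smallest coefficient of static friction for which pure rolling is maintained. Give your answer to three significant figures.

μ_min ≈ 0.100

Here I = (1/2)MR², so the shape factor k = I/(MR²) = 0.5.
Along the incline Mg sinθ − f = Ma, and torque about the center fR = Iα = kMR²(a/R) gives f = kMa.
These give a = g sinθ/(1+k) and the required friction f = kMg sinθ/(1+k).
The normal force is N = Mg cosθ, so μ_min = f/N = k tanθ/(1+k).
μ_min = 0.5 × tan16.7° / 1.5 ≈ 0.100.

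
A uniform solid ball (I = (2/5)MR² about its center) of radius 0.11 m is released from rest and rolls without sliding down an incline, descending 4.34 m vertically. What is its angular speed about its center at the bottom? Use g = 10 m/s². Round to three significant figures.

ω ≈ 71.6 rad/s

The moment of inertia is (2/5)MR², giving k ≡ I/(MR²) = 0.4.
Pure rolling means v = ωR; then KE = ½Mv² + ½I(v/R)² = ½(1+k)Mv² = (7/10)Mv².
Energy conservation Mgh = ½(1+k)Mv² gives v = √(2gh/(1+k)) = √(2 × 10 × 4.34 / 1.4) = 7.874 m/s.
Then ω = v/R = 7.874 / 0.11 ≈ 71.6 rad/s.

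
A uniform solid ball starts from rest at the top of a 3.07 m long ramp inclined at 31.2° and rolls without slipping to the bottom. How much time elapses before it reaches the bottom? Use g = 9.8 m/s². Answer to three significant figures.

Here I = (2/5)MR², so the shape factor k = I/(MR²) = 0.4.
Translational: Mg sinθ − f = Ma. Rotational about the CM: fR = Iα = kMRa, so f = kMa.
Hence a = g sinθ/(1+k) = 9.8×sin31.2°/1.4 = 3.626 m/s².
Starting from rest, L = ½at², so t = √(2L/a) = √(2×3.07/3.626) ≈ 1.30 s.

t ≈ 1.30 s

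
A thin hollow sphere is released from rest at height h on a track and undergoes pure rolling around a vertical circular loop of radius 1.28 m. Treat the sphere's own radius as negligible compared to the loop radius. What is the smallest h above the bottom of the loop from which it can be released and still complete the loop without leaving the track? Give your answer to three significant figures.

With I = (2/3)MR², the ratio k = I/(MR²) is 2/3.
At the top, contact is just lost when gravity alone supplies the centripetal force: Mg = Mv_top²/r, i.e. v_top² = gr.
With ω = v/R, the kinetic energy at speed v is ½(1+k)Mv² = (5/6)Mv².
Energy conservation from release (height h) to the top (height 2r): Mgh = Mg(2r) + (5/6)M·gr.
Thus h_min = 2r + (1+k)r/2 = r(2 + 1.667/2) = 1.28 × 2.833 ≈ 3.63 m.

h_min ≈ 3.63 m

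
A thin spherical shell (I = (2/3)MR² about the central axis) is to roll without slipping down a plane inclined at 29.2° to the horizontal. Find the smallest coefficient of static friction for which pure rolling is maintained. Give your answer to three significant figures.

μ_min ≈ 0.224

The moment of inertia is (2/3)MR², giving k ≡ I/(MR²) = 2/3.
Translational: Mg sinθ − f = Ma. Rotational about the CM: fR = Iα = kMRa, so f = kMa.
These give a = g sinθ/(1+k) and the required friction f = kMg sinθ/(1+k).
The normal force is N = Mg cosθ, so μ_min = f/N = k tanθ/(1+k).
μ_min = (2/3) × tan29.2° / 1.667 ≈ 0.224.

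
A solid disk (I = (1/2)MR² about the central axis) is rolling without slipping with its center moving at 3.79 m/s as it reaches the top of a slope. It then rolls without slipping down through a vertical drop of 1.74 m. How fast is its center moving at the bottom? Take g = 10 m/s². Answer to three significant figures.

v ≈ 6.13 m/s

The moment of inertia is (1/2)MR², giving k ≡ I/(MR²) = 0.5.
The rolling condition ω = v/R makes the rotational term ½I(v/R)² = ½kMv², so KE_total = ½(1+k)Mv² = (3/4)Mv².
Conserving energy between top and bottom: (3/4)Mv² = (3/4)Mv₀² + Mgh, hence v² = v₀² + 2gh/(1+k).
v = √(3.79² + 2×10×1.74/1.5) = √37.56 ≈ 6.13 m/s.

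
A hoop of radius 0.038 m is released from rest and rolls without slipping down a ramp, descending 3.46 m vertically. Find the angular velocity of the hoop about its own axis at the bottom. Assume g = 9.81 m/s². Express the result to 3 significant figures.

ω ≈ 153 rad/s

Here I = MR², so the shape factor k = I/(MR²) = 1.
Pure rolling means v = ωR; then KE = ½Mv² + ½I(v/R)² = ½(1+k)Mv² = Mv².
Energy conservation Mgh = ½(1+k)Mv² gives v = √(2gh/(1+k)) = √(2 × 9.81 × 3.46 / 2) = 5.826 m/s.
Then ω = v/R = 5.826 / 0.038 ≈ 153 rad/s.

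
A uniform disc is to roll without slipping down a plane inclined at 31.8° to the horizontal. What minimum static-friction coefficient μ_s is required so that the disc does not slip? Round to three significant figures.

With I = (1/2)MR², the ratio k = I/(MR²) is 0.5.
Along the incline Mg sinθ − f = Ma, and torque about the center fR = Iα = kMR²(a/R) gives f = kMa.
These give a = g sinθ/(1+k) and the required friction f = kMg sinθ/(1+k).
With N = Mg cosθ, the no-slip condition f ≤ μN gives μ_min = f/N = k tanθ/(1+k).
μ_min = 0.5 × tan31.8° / 1.5 ≈ 0.207.

μ_min ≈ 0.207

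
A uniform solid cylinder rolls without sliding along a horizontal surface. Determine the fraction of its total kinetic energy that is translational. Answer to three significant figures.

Here I = (1/2)MR², so the shape factor k = I/(MR²) = 0.5.
Since ω = v/R, the translational part is ½Mv² and the rotational part is ½I(v/R)² = ½kMv²; the total is ½(1+k)Mv².
The translational fraction is therefore 1/(1+k) = 1/1.5 ≈ 0.667.

fraction ≈ 0.667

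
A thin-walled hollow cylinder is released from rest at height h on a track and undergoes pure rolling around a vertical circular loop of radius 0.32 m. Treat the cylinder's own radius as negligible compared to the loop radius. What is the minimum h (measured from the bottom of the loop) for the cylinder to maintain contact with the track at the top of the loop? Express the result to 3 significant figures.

h_min ≈ 0.960 m

For this body I = MR², i.e. k = I/(MR²) = 1.
At the top, contact is just lost when gravity alone supplies the centripetal force: Mg = Mv_top²/r, i.e. v_top² = gr.
With ω = v/R, the kinetic energy at speed v is ½(1+k)Mv² = Mv².
Energy conservation from release (height h) to the top (height 2r): Mgh = Mg(2r) + M·gr.
Thus h_min = 2r + (1+k)r/2 = r(2 + 2/2) = 0.32 × 3 ≈ 0.960 m.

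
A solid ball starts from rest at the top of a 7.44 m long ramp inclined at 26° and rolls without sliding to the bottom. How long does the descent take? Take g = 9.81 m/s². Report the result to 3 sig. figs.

The moment of inertia is (2/5)MR², giving k ≡ I/(MR²) = 0.4.
Along the incline Mg sinθ − f = Ma, and torque about the center fR = Iα = kMR²(a/R) gives f = kMa.
Hence a = g sinθ/(1+k) = 9.81×sin26°/1.4 = 3.072 m/s².
With constant a from rest, t = √(2L/a) = √(2·7.44/3.072) ≈ 2.20 s.

t ≈ 2.20 s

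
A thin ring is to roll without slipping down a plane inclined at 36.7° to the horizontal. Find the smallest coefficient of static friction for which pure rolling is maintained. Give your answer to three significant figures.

For this body I = MR², i.e. k = I/(MR²) = 1.
Newton's second law down the slope: Mg sinθ − f = Ma. The torque equation fR = Iα (with α = a/R) gives f = kMa.
These give a = g sinθ/(1+k) and the required friction f = kMg sinθ/(1+k).
With N = Mg cosθ, the no-slip condition f ≤ μN gives μ_min = f/N = k tanθ/(1+k).
μ_min = 1 × tan36.7° / 2 ≈ 0.373.

μ_min ≈ 0.373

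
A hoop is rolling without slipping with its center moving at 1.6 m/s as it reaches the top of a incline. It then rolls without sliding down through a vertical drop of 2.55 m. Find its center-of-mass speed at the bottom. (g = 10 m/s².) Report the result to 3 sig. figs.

v ≈ 5.30 m/s

Here I = MR², so the shape factor k = I/(MR²) = 1.
Rolling without slipping gives ω = v/R, so the total kinetic energy is ½Mv² + ½Iω² = ½(1+k)Mv² = Mv².
Conserving energy between top and bottom: Mv² = Mv₀² + Mgh, hence v² = v₀² + 2gh/(1+k).
v = √(1.6² + 2×10×2.55/2) = √28.06 ≈ 5.30 m/s.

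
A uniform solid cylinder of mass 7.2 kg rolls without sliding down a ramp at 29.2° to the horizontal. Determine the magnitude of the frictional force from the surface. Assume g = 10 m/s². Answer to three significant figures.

f ≈ 11.7 N

With I = (1/2)MR², the ratio k = I/(MR²) is 0.5.
Along the incline Mg sinθ − f = Ma, and torque about the center fR = Iα = kMR²(a/R) gives f = kMa.
Combining, a = g sinθ/(1+k) and f = kMa = kMg sinθ/(1+k).
f = 0.5 × 7.2 × 10 × sin29.2° / 1.5 ≈ 11.7 N.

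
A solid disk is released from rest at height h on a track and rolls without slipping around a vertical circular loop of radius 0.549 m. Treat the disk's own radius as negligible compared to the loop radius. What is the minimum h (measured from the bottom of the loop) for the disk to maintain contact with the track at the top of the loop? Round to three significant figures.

With I = (1/2)MR², the ratio k = I/(MR²) is 0.5.
At the top of the loop, the minimum-contact condition is Mg = Mv_top²/r, so v_top² = gr.
With ω = v/R, the kinetic energy at speed v is ½(1+k)Mv² = (3/4)Mv².
Energy conservation from release (height h) to the top (height 2r): Mgh = Mg(2r) + (3/4)M·gr.
Thus h_min = 2r + (1+k)r/2 = r(2 + 1.5/2) = 0.549 × 2.75 ≈ 1.51 m.

h_min ≈ 1.51 m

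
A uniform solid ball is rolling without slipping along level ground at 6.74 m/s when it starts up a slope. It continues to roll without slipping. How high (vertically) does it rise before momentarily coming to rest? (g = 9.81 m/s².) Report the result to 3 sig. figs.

h ≈ 3.24 m

For this body I = (2/5)MR², i.e. k = I/(MR²) = 0.4.
The rolling condition ω = v/R makes the rotational term ½I(v/R)² = ½kMv², so KE_total = ½(1+k)Mv² = (7/10)Mv².
At the top the kinetic energy is zero, so (7/10)Mv₀² = Mgh.
Thus h = (1+k)v₀²/(2g) = 1.4 × 6.74² / (2 × 9.81) ≈ 3.24 m.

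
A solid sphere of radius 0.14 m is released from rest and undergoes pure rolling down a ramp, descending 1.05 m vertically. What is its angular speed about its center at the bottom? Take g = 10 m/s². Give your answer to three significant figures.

ω ≈ 27.7 rad/s

Here I = (2/5)MR², so the shape factor k = I/(MR²) = 0.4.
The rolling condition ω = v/R makes the rotational term ½I(v/R)² = ½kMv², so KE_total = ½(1+k)Mv² = (7/10)Mv².
Energy conservation Mgh = ½(1+k)Mv² gives v = √(2gh/(1+k)) = √(2 × 10 × 1.05 / 1.4) = 3.873 m/s.
The angular speed follows from ω = v/R = 3.873/0.14 ≈ 27.7 rad/s.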